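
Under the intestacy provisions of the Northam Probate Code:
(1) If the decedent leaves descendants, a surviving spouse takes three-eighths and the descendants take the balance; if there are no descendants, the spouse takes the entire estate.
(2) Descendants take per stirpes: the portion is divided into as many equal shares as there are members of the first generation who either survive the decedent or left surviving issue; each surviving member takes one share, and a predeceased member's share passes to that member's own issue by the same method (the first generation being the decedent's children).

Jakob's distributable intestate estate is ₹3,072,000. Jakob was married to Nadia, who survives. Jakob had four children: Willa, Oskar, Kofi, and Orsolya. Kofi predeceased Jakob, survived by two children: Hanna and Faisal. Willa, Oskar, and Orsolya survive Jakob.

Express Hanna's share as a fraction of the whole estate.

Nadia takes three-eighths of ₹3,072,000 = ₹1,152,000. The remaining ₹1,920,000 passes to the descendants.
The descendants' portion (₹1,920,000) is divided into 4 shares of ₹480,000: Willa, Oskar, and Orsolya each take ₹480,000; Kofi's ₹480,000 share passes to Kofi's issue.
Kofi's share (₹480,000) is divided into 2 shares of ₹240,000: Hanna and Faisal each take ₹240,000.

Hanna receives 5/64 of the estate.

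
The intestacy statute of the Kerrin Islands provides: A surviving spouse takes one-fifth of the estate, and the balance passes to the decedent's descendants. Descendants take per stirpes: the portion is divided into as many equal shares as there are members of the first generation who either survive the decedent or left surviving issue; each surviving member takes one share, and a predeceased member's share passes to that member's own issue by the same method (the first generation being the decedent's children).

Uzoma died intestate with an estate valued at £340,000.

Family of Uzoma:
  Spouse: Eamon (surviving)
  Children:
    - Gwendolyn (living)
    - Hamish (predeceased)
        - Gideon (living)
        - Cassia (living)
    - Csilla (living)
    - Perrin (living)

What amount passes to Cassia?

Cassia receives £34,000.

Eamon takes one-fifth of £340,000 = £68,000. The remaining £272,000 passes to the descendants.
The descendants' portion (£272,000) is divided into 4 shares of £68,000: Gwendolyn, Csilla, and Perrin each take £68,000; Hamish's £68,000 share passes to Hamish's issue.
Hamish's share (£68,000) is divided into 2 shares of £34,000: Gideon and Cassia each take £34,000.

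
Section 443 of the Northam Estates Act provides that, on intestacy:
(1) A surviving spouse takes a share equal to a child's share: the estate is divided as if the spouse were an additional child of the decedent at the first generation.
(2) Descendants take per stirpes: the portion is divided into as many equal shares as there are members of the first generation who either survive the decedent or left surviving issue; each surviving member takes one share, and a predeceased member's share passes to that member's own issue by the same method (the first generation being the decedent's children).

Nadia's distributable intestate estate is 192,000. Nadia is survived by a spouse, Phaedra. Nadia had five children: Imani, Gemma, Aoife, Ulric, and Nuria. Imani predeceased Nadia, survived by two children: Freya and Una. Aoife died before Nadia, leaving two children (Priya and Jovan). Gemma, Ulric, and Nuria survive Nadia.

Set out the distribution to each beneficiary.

Phaedra: 32,000; Freya: 16,000; Una: 16,000; Gemma: 32,000; Priya: 16,000; Jovan: 16,000; Ulric: 32,000; Nuria: 32,000

The spouse counts as an additional share at the children's level, so there are 6 primary shares of 32,000. Phaedra takes one such share (32,000).
The children's combined portion (160,000) is divided into 5 shares of 32,000: Gemma, Ulric, and Nuria each take 32,000; Imani's 32,000 share passes to Imani's issue; Aoife's 32,000 share passes to Aoife's issue.
Imani's share (32,000) is divided into 2 shares of 16,000: Freya and Una each take 16,000.
Aoife's share (32,000) is divided into 2 shares of 16,000: Priya and Jovan each take 16,000.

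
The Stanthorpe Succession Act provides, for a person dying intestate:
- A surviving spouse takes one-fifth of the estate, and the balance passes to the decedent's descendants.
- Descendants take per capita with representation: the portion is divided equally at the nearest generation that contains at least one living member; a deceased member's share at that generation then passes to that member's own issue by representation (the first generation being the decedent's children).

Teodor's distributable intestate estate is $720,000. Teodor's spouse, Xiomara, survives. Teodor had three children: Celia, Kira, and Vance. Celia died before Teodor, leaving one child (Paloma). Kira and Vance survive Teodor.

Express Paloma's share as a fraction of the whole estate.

Xiomara takes one-fifth of $720,000 = $144,000. The remaining $576,000 passes to the descendants.
The descendants' portion ($576,000) is divided into 3 shares of $192,000: Kira and Vance each take $192,000; Celia's $192,000 share passes to Celia's issue.
Celia's share ($192,000) passes entirely to Paloma.

Paloma receives 4/15 of the estate.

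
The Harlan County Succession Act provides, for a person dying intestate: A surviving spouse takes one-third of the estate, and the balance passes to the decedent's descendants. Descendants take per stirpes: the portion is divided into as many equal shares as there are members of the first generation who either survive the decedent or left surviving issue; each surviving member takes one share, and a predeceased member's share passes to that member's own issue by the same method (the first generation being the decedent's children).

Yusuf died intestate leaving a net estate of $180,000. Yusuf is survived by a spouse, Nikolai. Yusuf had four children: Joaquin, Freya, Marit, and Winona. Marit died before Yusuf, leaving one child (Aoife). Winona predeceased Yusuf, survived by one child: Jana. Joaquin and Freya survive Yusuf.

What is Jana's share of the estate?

Jana receives $30,000.

Nikolai takes one-third of $180,000 = $60,000. The remaining $120,000 passes to the descendants.
The descendants' portion ($120,000) is divided into 4 shares of $30,000: Joaquin and Freya each take $30,000; Marit's $30,000 share passes to Marit's issue; Winona's $30,000 share passes to Winona's issue.
Marit's share ($30,000) passes entirely to Aoife.
Winona's share ($30,000) passes entirely to Jana.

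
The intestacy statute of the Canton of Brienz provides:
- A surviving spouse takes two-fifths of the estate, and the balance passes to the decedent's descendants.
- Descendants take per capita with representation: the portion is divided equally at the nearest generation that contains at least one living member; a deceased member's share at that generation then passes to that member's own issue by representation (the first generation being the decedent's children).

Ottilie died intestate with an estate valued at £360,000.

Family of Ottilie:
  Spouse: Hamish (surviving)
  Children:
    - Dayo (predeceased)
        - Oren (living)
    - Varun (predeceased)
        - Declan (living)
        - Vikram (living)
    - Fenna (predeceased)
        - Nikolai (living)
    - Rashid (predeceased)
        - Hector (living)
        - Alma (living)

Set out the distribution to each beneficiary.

Hamish: £144,000; Oren: £36,000; Declan: £36,000; Vikram: £36,000; Nikolai: £36,000; Hector: £36,000; Alma: £36,000

Hamish takes two-fifths of £360,000 = £144,000. The remaining £216,000 passes to the descendants.
No child survives, so the initial division is made at the grandchildren's generation.
The descendants' portion (£216,000) is divided into 6 shares of £36,000: Oren, Declan, Vikram, Nikolai, Hector, and Alma each take £36,000.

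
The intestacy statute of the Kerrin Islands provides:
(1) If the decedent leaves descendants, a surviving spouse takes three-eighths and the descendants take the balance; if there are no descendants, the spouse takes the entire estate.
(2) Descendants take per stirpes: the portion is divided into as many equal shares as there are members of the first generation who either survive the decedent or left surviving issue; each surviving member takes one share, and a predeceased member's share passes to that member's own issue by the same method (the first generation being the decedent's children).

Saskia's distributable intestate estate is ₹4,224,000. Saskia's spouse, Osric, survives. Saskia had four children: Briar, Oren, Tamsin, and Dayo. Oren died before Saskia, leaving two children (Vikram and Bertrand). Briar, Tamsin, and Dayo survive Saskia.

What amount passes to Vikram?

Osric takes three-eighths of ₹4,224,000 = ₹1,584,000. The remaining ₹2,640,000 passes to the descendants.
The descendants' portion (₹2,640,000) is divided into 4 shares of ₹660,000: Briar, Tamsin, and Dayo each take ₹660,000; Oren's ₹660,000 share passes to Oren's issue.
Oren's share (₹660,000) is divided into 2 shares of ₹330,000: Vikram and Bertrand each take ₹330,000.

Vikram receives ₹330,000.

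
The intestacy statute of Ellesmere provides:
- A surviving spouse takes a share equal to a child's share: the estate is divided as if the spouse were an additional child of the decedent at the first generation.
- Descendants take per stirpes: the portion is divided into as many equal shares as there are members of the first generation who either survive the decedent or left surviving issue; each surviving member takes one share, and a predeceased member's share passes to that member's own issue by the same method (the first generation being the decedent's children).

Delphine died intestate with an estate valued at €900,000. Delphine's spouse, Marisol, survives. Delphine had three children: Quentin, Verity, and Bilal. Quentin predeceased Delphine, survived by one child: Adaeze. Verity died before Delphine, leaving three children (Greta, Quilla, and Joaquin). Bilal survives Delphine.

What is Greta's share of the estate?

Greta receives €75,000.

The spouse counts as an additional share at the children's level, so there are 4 primary shares of €225,000. Marisol takes one such share (€225,000).
The children's combined portion (€675,000) is divided into 3 shares of €225,000: Bilal takes €225,000; Quentin's €225,000 share passes to Quentin's issue; Verity's €225,000 share passes to Verity's issue.
Quentin's share (€225,000) passes entirely to Adaeze.
Verity's share (€225,000) is divided into 3 shares of €75,000: Greta, Quilla, and Joaquin each take €75,000.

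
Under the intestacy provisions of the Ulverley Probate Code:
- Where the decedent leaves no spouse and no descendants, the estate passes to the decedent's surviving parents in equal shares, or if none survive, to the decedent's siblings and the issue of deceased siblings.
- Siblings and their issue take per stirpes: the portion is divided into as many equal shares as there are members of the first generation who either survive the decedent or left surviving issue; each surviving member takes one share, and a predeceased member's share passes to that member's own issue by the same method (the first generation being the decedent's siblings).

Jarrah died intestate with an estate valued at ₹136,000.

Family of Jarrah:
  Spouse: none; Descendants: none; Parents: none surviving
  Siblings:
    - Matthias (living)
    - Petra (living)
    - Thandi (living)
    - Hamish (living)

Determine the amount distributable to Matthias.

Matthias receives ₹34,000.

The entire ₹136,000 passes to the siblings and their issue.
That amount (₹136,000) is divided into 4 shares of ₹34,000: Matthias, Petra, Thandi, and Hamish each take ₹34,000.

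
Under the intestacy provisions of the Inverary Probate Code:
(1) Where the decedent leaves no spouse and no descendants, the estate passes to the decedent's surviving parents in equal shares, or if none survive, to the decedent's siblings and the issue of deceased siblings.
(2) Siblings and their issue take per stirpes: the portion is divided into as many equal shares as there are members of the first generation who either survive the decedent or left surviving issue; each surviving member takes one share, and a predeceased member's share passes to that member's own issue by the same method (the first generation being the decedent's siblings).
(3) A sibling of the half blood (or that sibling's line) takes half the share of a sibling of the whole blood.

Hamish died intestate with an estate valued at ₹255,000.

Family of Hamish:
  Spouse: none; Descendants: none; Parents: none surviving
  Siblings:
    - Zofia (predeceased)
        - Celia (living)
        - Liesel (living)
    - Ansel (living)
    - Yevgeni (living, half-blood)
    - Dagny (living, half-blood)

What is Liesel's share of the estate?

Liesel receives ₹42,500.

The entire ₹255,000 passes to the siblings and their issue.
Counting each half-blood sibling's line as half a unit, there are 3 units in ₹255,000, so one unit is ₹85,000. Whole-blood lines (Zofia and Ansel) take ₹85,000 each; half-blood lines (Yevgeni and Dagny) take ₹42,500 each.
Zofia's share (₹85,000) is divided into 2 shares of ₹42,500: Celia and Liesel each take ₹42,500.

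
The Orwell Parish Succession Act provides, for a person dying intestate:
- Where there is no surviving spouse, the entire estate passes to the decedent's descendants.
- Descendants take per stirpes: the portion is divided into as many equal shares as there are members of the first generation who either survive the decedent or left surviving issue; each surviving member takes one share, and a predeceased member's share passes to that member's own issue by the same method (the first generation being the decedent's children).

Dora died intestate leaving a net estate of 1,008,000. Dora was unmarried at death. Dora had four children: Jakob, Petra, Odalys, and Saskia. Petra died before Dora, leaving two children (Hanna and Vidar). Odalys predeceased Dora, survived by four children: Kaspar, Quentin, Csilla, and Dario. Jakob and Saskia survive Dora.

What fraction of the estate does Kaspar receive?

Kaspar receives 1/16 of the estate.

The entire 1,008,000 passes to the descendants.
That amount (1,008,000) is divided into 4 shares of 252,000: Jakob and Saskia each take 252,000; Petra's 252,000 share passes to Petra's issue; Odalys's 252,000 share passes to Odalys's issue.
Petra's share (252,000) is divided into 2 shares of 126,000: Hanna and Vidar each take 126,000.
Odalys's share (252,000) is divided into 4 shares of 63,000: Kaspar, Quentin, Csilla, and Dario each take 63,000.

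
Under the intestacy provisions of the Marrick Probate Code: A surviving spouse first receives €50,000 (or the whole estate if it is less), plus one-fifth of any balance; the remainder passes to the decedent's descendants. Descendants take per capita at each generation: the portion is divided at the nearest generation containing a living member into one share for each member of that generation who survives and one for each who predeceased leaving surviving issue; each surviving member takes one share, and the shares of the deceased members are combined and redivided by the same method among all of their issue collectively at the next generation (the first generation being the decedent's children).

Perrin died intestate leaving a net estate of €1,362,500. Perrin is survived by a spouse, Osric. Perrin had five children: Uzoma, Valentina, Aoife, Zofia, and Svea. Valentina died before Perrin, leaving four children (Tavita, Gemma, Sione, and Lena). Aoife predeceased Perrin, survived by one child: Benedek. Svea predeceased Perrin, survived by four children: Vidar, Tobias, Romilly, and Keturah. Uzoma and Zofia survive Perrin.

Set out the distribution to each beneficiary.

Osric: €312,500; Uzoma: €210,000; Tavita: €70,000; Gemma: €70,000; Sione: €70,000; Lena: €70,000; Benedek: €70,000; Zofia: €210,000; Vidar: €70,000; Tobias: €70,000; Romilly: €70,000; Keturah: €70,000

Osric first takes €50,000, leaving a balance of €1,312,500. Osric then takes one-fifth of the balance (€262,500), for a total of €312,500. The remaining €1,050,000 passes to the descendants.
The descendants' portion (€1,050,000) is divided at the children's generation into 5 shares of €210,000. Uzoma and Zofia each take €210,000. The 3 shares of the deceased (Valentina, Aoife, and Svea) are combined into a pool of €630,000.
That pool (€630,000) is divided at the grandchildren's generation equally among Tavita, Gemma, Sione, Lena, Benedek, Vidar, Tobias, Romilly, and Keturah: €70,000 each.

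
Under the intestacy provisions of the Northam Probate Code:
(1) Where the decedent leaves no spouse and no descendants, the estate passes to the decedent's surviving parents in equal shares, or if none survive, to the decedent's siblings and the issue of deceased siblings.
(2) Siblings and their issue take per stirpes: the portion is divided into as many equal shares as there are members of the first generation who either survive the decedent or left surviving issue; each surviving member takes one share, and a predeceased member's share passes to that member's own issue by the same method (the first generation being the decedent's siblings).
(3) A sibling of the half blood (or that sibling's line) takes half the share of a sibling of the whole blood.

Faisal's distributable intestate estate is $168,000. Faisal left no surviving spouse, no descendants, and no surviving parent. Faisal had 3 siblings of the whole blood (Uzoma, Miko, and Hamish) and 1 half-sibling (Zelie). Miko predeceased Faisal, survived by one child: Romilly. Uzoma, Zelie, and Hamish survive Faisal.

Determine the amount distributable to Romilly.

Romilly receives $48,000.

The entire $168,000 passes to the siblings and their issue.
Counting each half-blood sibling's line as half a unit, there are 7/2 units in $168,000, so one unit is $48,000. Whole-blood lines (Uzoma, Miko, and Hamish) take $48,000 each; half-blood lines (Zelie) take $24,000 each.
Miko's share ($48,000) passes entirely to Romilly.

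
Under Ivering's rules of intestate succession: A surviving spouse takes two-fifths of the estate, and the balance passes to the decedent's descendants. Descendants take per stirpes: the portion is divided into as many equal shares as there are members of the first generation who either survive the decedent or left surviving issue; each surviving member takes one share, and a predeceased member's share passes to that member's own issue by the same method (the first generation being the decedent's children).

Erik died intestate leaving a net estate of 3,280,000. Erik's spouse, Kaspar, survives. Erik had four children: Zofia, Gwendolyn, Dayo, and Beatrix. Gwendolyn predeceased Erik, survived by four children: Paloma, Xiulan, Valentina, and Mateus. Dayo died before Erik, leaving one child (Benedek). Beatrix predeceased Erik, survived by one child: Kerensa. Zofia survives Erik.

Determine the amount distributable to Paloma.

Paloma receives 123,000.

Kaspar takes two-fifths of 3,280,000 = 1,312,000. The remaining 1,968,000 passes to the descendants.
The descendants' portion (1,968,000) is divided into 4 shares of 492,000: Zofia takes 492,000; Gwendolyn's 492,000 share passes to Gwendolyn's issue; Dayo's 492,000 share passes to Dayo's issue; Beatrix's 492,000 share passes to Beatrix's issue.
Gwendolyn's share (492,000) is divided into 4 shares of 123,000: Paloma, Xiulan, Valentina, and Mateus each take 123,000.
Dayo's share (492,000) passes entirely to Benedek.
Beatrix's share (492,000) passes entirely to Kerensa.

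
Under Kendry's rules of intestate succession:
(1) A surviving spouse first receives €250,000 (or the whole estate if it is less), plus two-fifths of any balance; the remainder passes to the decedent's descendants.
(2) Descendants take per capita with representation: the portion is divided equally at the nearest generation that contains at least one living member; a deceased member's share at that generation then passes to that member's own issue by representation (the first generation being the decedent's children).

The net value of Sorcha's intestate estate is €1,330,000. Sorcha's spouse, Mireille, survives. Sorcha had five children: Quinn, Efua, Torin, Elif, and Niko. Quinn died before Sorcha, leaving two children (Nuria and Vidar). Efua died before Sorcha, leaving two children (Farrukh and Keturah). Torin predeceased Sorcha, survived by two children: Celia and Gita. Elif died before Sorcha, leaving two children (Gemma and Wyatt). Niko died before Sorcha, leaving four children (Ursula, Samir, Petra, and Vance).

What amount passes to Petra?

Mireille first takes €250,000, leaving a balance of €1,080,000. Mireille then takes two-fifths of the balance (€432,000), for a total of €682,000. The remaining €648,000 passes to the descendants.
No child survives, so the initial division is made at the grandchildren's generation.
The descendants' portion (€648,000) is divided into 12 shares of €54,000: Nuria, Vidar, Farrukh, Keturah, Celia, Gita, Gemma, Wyatt, Ursula, Samir, Petra, and Vance each take €54,000.

Petra receives €54,000.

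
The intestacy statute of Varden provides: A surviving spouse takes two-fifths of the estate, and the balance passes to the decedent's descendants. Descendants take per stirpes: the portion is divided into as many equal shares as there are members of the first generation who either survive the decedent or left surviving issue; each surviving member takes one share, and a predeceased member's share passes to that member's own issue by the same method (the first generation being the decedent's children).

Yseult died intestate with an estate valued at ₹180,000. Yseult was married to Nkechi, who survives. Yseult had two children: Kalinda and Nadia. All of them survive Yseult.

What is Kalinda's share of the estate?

Kalinda receives ₹54,000.

Nkechi takes two-fifths of ₹180,000 = ₹72,000. The remaining ₹108,000 passes to the descendants.
The descendants' portion (₹108,000) is divided into 2 shares of ₹54,000: Kalinda and Nadia each take ₹54,000.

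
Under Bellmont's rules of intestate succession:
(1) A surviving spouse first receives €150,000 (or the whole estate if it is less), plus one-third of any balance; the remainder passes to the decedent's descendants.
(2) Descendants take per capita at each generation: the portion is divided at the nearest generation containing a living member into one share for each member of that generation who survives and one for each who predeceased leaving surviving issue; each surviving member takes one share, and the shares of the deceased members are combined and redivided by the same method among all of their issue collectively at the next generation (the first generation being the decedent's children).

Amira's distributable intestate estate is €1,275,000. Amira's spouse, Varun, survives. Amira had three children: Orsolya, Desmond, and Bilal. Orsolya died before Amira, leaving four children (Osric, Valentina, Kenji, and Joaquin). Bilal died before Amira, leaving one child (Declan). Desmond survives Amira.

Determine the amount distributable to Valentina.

Valentina receives €100,000.

Varun first takes €150,000, leaving a balance of €1,125,000. Varun then takes one-third of the balance (€375,000), for a total of €525,000. The remaining €750,000 passes to the descendants.
The descendants' portion (€750,000) is divided at the children's generation into 3 shares of €250,000. Desmond takes €250,000. The 2 shares of the deceased (Orsolya and Bilal) are combined into a pool of €500,000.
That pool (€500,000) is divided at the grandchildren's generation equally among Osric, Valentina, Kenji, Joaquin, and Declan: €100,000 each.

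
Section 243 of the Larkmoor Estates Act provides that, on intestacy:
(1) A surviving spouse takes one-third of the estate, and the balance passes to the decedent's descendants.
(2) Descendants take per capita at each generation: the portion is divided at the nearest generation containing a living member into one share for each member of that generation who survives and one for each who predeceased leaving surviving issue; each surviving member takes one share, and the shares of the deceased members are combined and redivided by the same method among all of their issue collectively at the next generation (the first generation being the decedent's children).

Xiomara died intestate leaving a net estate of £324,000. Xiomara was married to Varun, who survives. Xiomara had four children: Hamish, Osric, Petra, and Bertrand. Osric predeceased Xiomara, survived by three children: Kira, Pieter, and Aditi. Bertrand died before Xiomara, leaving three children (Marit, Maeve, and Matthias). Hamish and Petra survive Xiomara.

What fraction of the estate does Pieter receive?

Pieter receives 1/18 of the estate.

Varun takes one-third of £324,000 = £108,000. The remaining £216,000 passes to the descendants.
The descendants' portion (£216,000) is divided at the children's generation into 4 shares of £54,000. Hamish and Petra each take £54,000. The 2 shares of the deceased (Osric and Bertrand) are combined into a pool of £108,000.
That pool (£108,000) is divided at the grandchildren's generation equally among Kira, Pieter, Aditi, Marit, Maeve, and Matthias: £18,000 each.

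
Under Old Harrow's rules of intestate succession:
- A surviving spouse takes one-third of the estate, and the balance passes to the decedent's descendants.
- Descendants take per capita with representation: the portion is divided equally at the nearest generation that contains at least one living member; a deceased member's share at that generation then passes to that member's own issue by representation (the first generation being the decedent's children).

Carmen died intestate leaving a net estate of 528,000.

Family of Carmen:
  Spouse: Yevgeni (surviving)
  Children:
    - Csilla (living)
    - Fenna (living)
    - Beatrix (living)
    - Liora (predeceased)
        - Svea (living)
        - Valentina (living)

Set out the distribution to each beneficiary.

Yevgeni: 176,000; Csilla: 88,000; Fenna: 88,000; Beatrix: 88,000; Svea: 44,000; Valentina: 44,000

Yevgeni takes one-third of 528,000 = 176,000. The remaining 352,000 passes to the descendants.
The descendants' portion (352,000) is divided into 4 shares of 88,000: Csilla, Fenna, and Beatrix each take 88,000; Liora's 88,000 share passes to Liora's issue.
Liora's share (88,000) is divided into 2 shares of 44,000: Svea and Valentina each take 44,000.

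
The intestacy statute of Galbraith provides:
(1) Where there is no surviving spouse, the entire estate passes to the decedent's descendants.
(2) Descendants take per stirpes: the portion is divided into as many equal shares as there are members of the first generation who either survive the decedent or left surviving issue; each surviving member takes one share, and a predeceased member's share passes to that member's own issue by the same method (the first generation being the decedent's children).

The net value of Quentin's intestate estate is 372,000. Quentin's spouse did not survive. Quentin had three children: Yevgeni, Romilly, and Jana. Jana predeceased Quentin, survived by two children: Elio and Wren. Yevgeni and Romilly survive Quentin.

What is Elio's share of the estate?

Elio receives 62,000.

The entire 372,000 passes to the descendants.
That amount (372,000) is divided into 3 shares of 124,000: Yevgeni and Romilly each take 124,000; Jana's 124,000 share passes to Jana's issue.
Jana's share (124,000) is divided into 2 shares of 62,000: Elio and Wren each take 62,000.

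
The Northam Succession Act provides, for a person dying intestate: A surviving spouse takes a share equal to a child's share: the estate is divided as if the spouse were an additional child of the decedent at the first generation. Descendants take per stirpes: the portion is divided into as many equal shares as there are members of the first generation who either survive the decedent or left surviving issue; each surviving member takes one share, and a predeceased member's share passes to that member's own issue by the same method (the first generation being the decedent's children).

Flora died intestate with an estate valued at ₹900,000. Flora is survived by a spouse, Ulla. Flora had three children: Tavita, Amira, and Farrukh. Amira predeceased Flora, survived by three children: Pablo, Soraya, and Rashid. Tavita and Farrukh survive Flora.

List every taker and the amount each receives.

Ulla: ₹225,000; Tavita: ₹225,000; Pablo: ₹75,000; Soraya: ₹75,000; Rashid: ₹75,000; Farrukh: ₹225,000

The spouse counts as an additional share at the children's level, so there are 4 primary shares of ₹225,000. Ulla takes one such share (₹225,000).
The children's combined portion (₹675,000) is divided into 3 shares of ₹225,000: Tavita and Farrukh each take ₹225,000; Amira's ₹225,000 share passes to Amira's issue.
Amira's share (₹225,000) is divided into 3 shares of ₹75,000: Pablo, Soraya, and Rashid each take ₹75,000.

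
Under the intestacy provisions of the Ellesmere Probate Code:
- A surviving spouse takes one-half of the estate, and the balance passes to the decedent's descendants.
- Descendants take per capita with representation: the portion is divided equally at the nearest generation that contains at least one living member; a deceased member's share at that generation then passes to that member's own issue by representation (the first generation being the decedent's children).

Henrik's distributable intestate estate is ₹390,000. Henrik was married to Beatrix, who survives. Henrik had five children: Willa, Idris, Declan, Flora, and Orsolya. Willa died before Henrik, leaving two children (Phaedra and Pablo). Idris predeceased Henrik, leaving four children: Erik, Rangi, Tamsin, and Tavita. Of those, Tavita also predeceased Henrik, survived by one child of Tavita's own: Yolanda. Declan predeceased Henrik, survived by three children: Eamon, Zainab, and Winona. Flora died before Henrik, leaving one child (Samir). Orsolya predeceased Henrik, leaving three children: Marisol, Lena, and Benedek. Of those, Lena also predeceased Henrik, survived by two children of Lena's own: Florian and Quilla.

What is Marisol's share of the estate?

Beatrix takes one-half of ₹390,000 = ₹195,000. The remaining ₹195,000 passes to the descendants.
No child survives, so the initial division is made at the grandchildren's generation.
The descendants' portion (₹195,000) is divided into 13 shares of ₹15,000: Phaedra, Pablo, Erik, Rangi, Tamsin, Eamon, Zainab, Winona, Samir, Marisol, and Benedek each take ₹15,000; Tavita's ₹15,000 share passes to Tavita's issue; Lena's ₹15,000 share passes to Lena's issue.
Tavita's share (₹15,000) passes entirely to Yolanda.
Lena's share (₹15,000) is divided into 2 shares of ₹7,500: Florian and Quilla each take ₹7,500.

Marisol receives ₹15,000.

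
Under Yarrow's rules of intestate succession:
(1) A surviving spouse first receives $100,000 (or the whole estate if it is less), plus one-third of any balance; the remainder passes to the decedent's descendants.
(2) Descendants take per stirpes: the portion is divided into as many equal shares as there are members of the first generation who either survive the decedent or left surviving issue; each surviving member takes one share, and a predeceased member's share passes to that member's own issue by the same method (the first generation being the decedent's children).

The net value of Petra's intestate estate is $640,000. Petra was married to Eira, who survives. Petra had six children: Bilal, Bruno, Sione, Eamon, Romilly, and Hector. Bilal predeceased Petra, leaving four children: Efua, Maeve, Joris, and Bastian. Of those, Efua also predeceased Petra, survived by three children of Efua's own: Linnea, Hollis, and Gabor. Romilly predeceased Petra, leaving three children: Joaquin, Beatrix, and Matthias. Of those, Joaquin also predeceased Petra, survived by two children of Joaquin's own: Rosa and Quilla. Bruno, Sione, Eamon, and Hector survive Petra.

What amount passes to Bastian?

Bastian receives $15,000.

Eira first takes $100,000, leaving a balance of $540,000. Eira then takes one-third of the balance ($180,000), for a total of $280,000. The remaining $360,000 passes to the descendants.
The descendants' portion ($360,000) is divided into 6 shares of $60,000: Bruno, Sione, Eamon, and Hector each take $60,000; Bilal's $60,000 share passes to Bilal's issue; Romilly's $60,000 share passes to Romilly's issue.
Bilal's share ($60,000) is divided into 4 shares of $15,000: Maeve, Joris, and Bastian each take $15,000; Efua's $15,000 share passes to Efua's issue.
Efua's share ($15,000) is divided into 3 shares of $5,000: Linnea, Hollis, and Gabor each take $5,000.
Romilly's share ($60,000) is divided into 3 shares of $20,000: Beatrix and Matthias each take $20,000; Joaquin's $20,000 share passes to Joaquin's issue.
Joaquin's share ($20,000) is divided into 2 shares of $10,000: Rosa and Quilla each take $10,000.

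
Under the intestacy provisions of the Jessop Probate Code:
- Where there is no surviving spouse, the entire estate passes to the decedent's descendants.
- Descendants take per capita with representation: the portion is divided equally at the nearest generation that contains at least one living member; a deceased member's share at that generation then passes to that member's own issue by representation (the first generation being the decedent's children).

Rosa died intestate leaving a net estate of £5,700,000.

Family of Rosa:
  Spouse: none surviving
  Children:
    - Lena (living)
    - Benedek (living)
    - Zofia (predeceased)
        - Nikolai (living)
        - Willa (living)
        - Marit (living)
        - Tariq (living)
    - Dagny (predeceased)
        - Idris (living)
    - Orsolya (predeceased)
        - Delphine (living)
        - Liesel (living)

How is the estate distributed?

Lena: £1,140,000; Benedek: £1,140,000; Nikolai: £285,000; Willa: £285,000; Marit: £285,000; Tariq: £285,000; Idris: £1,140,000; Delphine: £570,000; Liesel: £570,000

The entire £5,700,000 passes to the descendants.
That amount (£5,700,000) is divided into 5 shares of £1,140,000: Lena and Benedek each take £1,140,000; Zofia's £1,140,000 share passes to Zofia's issue; Dagny's £1,140,000 share passes to Dagny's issue; Orsolya's £1,140,000 share passes to Orsolya's issue.
Zofia's share (£1,140,000) is divided into 4 shares of £285,000: Nikolai, Willa, Marit, and Tariq each take £285,000.
Dagny's share (£1,140,000) passes entirely to Idris.
Orsolya's share (£1,140,000) is divided into 2 shares of £570,000: Delphine and Liesel each take £570,000.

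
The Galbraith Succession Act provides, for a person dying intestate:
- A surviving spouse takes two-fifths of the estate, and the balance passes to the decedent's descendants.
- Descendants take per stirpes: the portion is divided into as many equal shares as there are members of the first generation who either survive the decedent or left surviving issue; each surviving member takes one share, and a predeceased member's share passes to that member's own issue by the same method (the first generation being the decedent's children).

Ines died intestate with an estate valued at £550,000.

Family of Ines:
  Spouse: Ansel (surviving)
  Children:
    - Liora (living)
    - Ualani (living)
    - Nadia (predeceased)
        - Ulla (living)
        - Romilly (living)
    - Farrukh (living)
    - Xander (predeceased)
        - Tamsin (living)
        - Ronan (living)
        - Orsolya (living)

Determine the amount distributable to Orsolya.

Ansel takes two-fifths of £550,000 = £220,000. The remaining £330,000 passes to the descendants.
The descendants' portion (£330,000) is divided into 5 shares of £66,000: Liora, Ualani, and Farrukh each take £66,000; Nadia's £66,000 share passes to Nadia's issue; Xander's £66,000 share passes to Xander's issue.
Nadia's share (£66,000) is divided into 2 shares of £33,000: Ulla and Romilly each take £33,000.
Xander's share (£66,000) is divided into 3 shares of £22,000: Tamsin, Ronan, and Orsolya each take £22,000.

Orsolya receives £22,000.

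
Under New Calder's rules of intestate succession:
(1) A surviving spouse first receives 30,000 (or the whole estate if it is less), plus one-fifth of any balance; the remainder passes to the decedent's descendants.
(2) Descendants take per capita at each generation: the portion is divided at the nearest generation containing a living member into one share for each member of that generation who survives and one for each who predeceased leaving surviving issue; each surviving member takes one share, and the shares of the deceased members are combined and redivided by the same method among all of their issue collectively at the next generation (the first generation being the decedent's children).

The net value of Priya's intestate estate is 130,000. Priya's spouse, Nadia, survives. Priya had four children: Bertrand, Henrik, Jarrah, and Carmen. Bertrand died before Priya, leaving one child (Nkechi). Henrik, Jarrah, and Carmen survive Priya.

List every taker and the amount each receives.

Nadia: 50,000; Nkechi: 20,000; Henrik: 20,000; Jarrah: 20,000; Carmen: 20,000

Nadia first takes 30,000, leaving a balance of 100,000. Nadia then takes one-fifth of the balance (20,000), for a total of 50,000. The remaining 80,000 passes to the descendants.
The descendants' portion (80,000) is divided at the children's generation into 4 shares of 20,000. Henrik, Jarrah, and Carmen each take 20,000. The remaining share for the deceased Bertrand (20,000) is carried to the next generation.
That pool (20,000) passes entirely to Nkechi, the sole taker at the grandchildren's generation.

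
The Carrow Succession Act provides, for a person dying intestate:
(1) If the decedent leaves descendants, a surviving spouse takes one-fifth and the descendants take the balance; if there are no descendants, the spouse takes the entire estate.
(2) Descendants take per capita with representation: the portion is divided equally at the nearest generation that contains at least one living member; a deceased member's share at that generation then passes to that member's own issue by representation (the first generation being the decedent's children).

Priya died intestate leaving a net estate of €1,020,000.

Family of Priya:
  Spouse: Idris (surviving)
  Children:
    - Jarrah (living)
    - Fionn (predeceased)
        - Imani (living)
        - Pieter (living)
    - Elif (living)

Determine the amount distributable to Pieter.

Idris takes one-fifth of €1,020,000 = €204,000. The remaining €816,000 passes to the descendants.
The descendants' portion (€816,000) is divided into 3 shares of €272,000: Jarrah and Elif each take €272,000; Fionn's €272,000 share passes to Fionn's issue.
Fionn's share (€272,000) is divided into 2 shares of €136,000: Imani and Pieter each take €136,000.

Pieter receives €136,000.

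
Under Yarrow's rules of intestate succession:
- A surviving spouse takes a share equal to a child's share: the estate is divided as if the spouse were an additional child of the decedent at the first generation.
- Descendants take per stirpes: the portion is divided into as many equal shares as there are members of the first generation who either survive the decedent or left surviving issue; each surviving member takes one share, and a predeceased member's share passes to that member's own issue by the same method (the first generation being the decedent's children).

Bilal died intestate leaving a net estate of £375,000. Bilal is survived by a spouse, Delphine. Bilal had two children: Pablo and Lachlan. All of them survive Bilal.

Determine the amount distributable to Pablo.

Pablo receives £125,000.

The spouse counts as an additional share at the children's level, so there are 3 primary shares of £125,000. Delphine takes one such share (£125,000).
The children's combined portion (£250,000) is divided into 2 shares of £125,000: Pablo and Lachlan each take £125,000.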